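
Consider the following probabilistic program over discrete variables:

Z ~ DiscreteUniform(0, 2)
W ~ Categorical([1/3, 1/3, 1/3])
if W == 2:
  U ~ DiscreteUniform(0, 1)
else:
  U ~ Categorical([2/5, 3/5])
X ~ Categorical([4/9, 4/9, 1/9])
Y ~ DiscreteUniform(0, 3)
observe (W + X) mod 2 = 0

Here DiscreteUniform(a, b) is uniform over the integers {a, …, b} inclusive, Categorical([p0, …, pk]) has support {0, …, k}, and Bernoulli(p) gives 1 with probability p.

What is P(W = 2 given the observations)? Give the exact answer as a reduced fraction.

P(W = 2 | obs) = 5/14

Enumerate traces; 120 have nonzero weight after conditioning:
  (Z=0, W=0, U=0, X=0, Y=0) weight 2/405
  (Z=0, W=0, U=0, X=0, Y=1) weight 2/405
  (Z=0, W=0, U=0, X=0, Y=2) weight 2/405
  (Z=0, W=0, U=0, X=0, Y=3) weight 2/405
  (Z=0, W=0, U=0, X=2, Y=0) weight 1/810
  (Z=0, W=0, U=0, X=2, Y=1) weight 1/810
  (Z=0, W=0, U=0, X=2, Y=2) weight 1/810
  (Z=0, W=0, U=0, X=2, Y=3) weight 1/810
  (Z=0, W=1, U=0, X=1, Y=0) weight 2/405
  (Z=0, W=2, U=0, X=0, Y=0) weight 1/162
  … 110 more
Group by W:
  weight(W=0) = 5/27
  weight(W=1) = 4/27
  weight(W=2) = 5/27
Total weight = 5/27 + 4/27 + 5/27 = 14/27
P(W=0 | obs) = 5/27 / 14/27 = 5/14
P(W=1 | obs) = 4/27 / 14/27 = 2/7
P(W=2 | obs) = 5/27 / 14/27 = 5/14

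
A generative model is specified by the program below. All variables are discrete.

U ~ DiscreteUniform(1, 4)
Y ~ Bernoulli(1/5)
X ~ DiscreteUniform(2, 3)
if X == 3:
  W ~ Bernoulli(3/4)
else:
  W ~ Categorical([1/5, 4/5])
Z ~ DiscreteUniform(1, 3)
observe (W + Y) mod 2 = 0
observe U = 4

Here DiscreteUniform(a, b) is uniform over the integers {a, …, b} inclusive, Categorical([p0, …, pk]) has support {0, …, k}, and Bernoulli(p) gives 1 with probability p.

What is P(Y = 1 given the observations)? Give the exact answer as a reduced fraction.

P(Y = 1 | obs) = 31/67

Enumerate traces; 12 have nonzero weight after conditioning:
  (U=4, Y=0, X=2, W=0, Z=1) weight 1/150
  (U=4, Y=0, X=2, W=0, Z=2) weight 1/150
  (U=4, Y=0, X=2, W=0, Z=3) weight 1/150
  (U=4, Y=0, X=3, W=0, Z=1) weight 1/120
  (U=4, Y=0, X=3, W=0, Z=2) weight 1/120
  (U=4, Y=0, X=3, W=0, Z=3) weight 1/120
  (U=4, Y=1, X=2, W=1, Z=1) weight 1/150
  (U=4, Y=1, X=2, W=1, Z=2) weight 1/150
  … 4 more
Group by Y:
  weight(Y=0) = 9/200
  weight(Y=1) = 31/800
Total weight = 9/200 + 31/800 = 67/800
P(Y=0 | obs) = 9/200 / 67/800 = 36/67
P(Y=1 | obs) = 31/800 / 67/800 = 31/67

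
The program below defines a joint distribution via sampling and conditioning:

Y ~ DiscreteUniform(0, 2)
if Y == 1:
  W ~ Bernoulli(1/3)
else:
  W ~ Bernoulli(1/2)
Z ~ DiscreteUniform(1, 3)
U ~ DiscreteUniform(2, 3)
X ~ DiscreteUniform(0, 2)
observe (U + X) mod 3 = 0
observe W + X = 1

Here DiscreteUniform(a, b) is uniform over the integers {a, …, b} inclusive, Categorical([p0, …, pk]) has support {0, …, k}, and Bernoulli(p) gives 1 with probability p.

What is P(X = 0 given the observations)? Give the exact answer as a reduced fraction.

P(X = 0 | obs) = 4/9

Enumerate traces; 18 have nonzero weight after conditioning:
  (Y=0, W=0, Z=1, U=2, X=1) weight 1/108
  (Y=0, W=0, Z=2, U=2, X=1) weight 1/108
  (Y=0, W=0, Z=3, U=2, X=1) weight 1/108
  (Y=0, W=1, Z=1, U=3, X=0) weight 1/108
  (Y=0, W=1, Z=2, U=3, X=0) weight 1/108
  (Y=0, W=1, Z=3, U=3, X=0) weight 1/108
  (Y=1, W=0, Z=1, U=2, X=1) weight 1/81
  (Y=1, W=0, Z=2, U=2, X=1) weight 1/81
  … 10 more
Group by X:
  weight(X=0) = 2/27
  weight(X=1) = 5/54
Total weight = 2/27 + 5/54 = 1/6
P(X=0 | obs) = 2/27 / 1/6 = 4/9
P(X=1 | obs) = 5/54 / 1/6 = 5/9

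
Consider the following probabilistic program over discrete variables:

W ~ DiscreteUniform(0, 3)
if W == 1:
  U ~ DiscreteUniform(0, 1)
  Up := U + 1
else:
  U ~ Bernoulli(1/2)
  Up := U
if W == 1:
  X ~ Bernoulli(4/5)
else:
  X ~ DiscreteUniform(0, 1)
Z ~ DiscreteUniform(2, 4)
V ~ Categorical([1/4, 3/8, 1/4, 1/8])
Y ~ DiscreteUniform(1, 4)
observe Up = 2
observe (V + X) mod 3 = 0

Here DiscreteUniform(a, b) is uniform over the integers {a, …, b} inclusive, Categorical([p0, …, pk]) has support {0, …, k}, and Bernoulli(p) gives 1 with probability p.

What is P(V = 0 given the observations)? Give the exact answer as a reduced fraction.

Enumerate traces; 36 have nonzero weight after conditioning:
  (W=1, U=1, X=0, Z=2, V=0, Y=1) weight 1/1920
  (W=1, U=1, X=0, Z=2, V=0, Y=2) weight 1/1920
  (W=1, U=1, X=0, Z=2, V=0, Y=3) weight 1/1920
  (W=1, U=1, X=0, Z=2, V=0, Y=4) weight 1/1920
  (W=1, U=1, X=0, Z=2, V=3, Y=1) weight 1/3840
  (W=1, U=1, X=0, Z=2, V=3, Y=2) weight 1/3840
  (W=1, U=1, X=0, Z=2, V=3, Y=3) weight 1/3840
  (W=1, U=1, X=0, Z=2, V=3, Y=4) weight 1/3840
  (W=1, U=1, X=1, Z=2, V=2, Y=1) weight 1/480
  … 27 more
Group by V:
  weight(V=0) = 1/160
  weight(V=2) = 1/40
  weight(V=3) = 1/320
Total weight = 1/160 + 1/40 + 1/320 = 11/320
P(V=0 | obs) = 1/160 / 11/320 = 2/11
P(V=2 | obs) = 1/40 / 11/320 = 8/11
P(V=3 | obs) = 1/320 / 11/320 = 1/11

P(V = 0 | obs) = 2/11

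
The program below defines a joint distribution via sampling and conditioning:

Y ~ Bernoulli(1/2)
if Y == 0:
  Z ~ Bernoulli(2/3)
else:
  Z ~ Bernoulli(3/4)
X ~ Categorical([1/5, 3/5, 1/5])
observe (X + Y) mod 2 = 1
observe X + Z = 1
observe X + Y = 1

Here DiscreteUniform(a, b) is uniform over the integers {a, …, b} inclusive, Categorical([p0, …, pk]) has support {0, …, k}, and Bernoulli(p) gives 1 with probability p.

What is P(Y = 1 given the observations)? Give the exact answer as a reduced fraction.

P(Y = 1 | obs) = 3/7

Enumerate traces; 2 have nonzero weight after conditioning:
  (Y=0, Z=0, X=1) weight 1/10
  (Y=1, Z=1, X=0) weight 3/40
Group by Y:
  weight(Y=0) = 1/10
  weight(Y=1) = 3/40
Total weight = 1/10 + 3/40 = 7/40
P(Y=0 | obs) = 1/10 / 7/40 = 4/7
P(Y=1 | obs) = 3/40 / 7/40 = 3/7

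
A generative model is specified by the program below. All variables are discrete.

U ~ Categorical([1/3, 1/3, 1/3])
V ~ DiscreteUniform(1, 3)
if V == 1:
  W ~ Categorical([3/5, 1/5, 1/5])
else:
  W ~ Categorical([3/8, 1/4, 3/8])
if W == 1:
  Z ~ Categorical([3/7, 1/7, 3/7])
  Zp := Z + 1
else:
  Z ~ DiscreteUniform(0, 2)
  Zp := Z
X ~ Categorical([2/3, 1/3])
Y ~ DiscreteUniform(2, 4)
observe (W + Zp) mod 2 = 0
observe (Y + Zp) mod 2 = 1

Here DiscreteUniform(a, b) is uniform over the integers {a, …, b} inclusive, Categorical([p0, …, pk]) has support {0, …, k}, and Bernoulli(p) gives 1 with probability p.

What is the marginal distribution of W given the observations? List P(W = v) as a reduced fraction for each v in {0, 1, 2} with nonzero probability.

P(W=0) = 27/82, P(W=1) = 18/41, P(W=2) = 19/82

Enumerate traces; 144 have nonzero weight after conditioning:
  (U=0, V=1, W=0, Z=0, X=0, Y=3) weight 2/405
  (U=0, V=1, W=0, Z=0, X=1, Y=3) weight 1/405
  (U=0, V=1, W=0, Z=2, X=0, Y=3) weight 2/405
  (U=0, V=1, W=0, Z=2, X=1, Y=3) weight 1/405
  (U=0, V=1, W=1, Z=0, X=0, Y=2) weight 2/945
  (U=0, V=1, W=1, Z=0, X=0, Y=4) weight 2/945
  (U=0, V=1, W=1, Z=0, X=1, Y=2) weight 1/945
  (U=0, V=1, W=1, Z=0, X=1, Y=4) weight 1/945
  (U=0, V=1, W=2, Z=0, X=0, Y=3) weight 2/1215
  … 135 more
Group by W:
  weight(W=0) = 1/10
  weight(W=1) = 2/15
  weight(W=2) = 19/270
Total weight = 1/10 + 2/15 + 19/270 = 41/135
P(W=0 | obs) = 1/10 / 41/135 = 27/82
P(W=1 | obs) = 2/15 / 41/135 = 18/41
P(W=2 | obs) = 19/270 / 41/135 = 19/82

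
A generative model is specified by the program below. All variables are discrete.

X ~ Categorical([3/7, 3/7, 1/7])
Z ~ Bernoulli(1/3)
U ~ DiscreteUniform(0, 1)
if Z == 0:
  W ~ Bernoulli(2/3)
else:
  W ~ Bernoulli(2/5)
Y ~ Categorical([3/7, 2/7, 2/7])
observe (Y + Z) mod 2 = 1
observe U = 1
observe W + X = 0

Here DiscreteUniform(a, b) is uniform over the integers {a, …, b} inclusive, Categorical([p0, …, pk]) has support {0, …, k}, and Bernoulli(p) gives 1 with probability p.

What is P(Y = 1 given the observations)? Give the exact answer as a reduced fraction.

Enumerate traces; 3 have nonzero weight after conditioning:
  (X=0, Z=0, U=1, W=0, Y=1) weight 2/147
  (X=0, Z=1, U=1, W=0, Y=0) weight 9/490
  (X=0, Z=1, U=1, W=0, Y=2) weight 3/245
Group by Y:
  weight(Y=0) = 9/490
  weight(Y=1) = 2/147
  weight(Y=2) = 3/245
Total weight = 9/490 + 2/147 + 3/245 = 13/294
P(Y=0 | obs) = 9/490 / 13/294 = 27/65
P(Y=1 | obs) = 2/147 / 13/294 = 4/13
P(Y=2 | obs) = 3/245 / 13/294 = 18/65

P(Y = 1 | obs) = 4/13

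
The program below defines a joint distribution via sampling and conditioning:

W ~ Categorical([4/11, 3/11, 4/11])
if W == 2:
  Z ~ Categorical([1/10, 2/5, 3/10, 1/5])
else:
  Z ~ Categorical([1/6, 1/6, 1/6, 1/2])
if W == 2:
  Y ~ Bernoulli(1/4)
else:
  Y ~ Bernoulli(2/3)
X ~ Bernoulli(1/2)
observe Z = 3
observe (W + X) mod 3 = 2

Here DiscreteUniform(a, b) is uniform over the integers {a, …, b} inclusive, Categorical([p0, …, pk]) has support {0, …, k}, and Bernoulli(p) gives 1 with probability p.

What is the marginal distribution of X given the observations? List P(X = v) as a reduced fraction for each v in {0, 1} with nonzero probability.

P(X=0) = 8/23, P(X=1) = 15/23

Enumerate traces; 4 have nonzero weight after conditioning:
  (W=1, Z=3, Y=0, X=1) weight 1/44
  (W=1, Z=3, Y=1, X=1) weight 1/22
  (W=2, Z=3, Y=0, X=0) weight 3/110
  (W=2, Z=3, Y=1, X=0) weight 1/110
Group by X:
  weight(X=0) = 2/55
  weight(X=1) = 3/44
Total weight = 2/55 + 3/44 = 23/220
P(X=0 | obs) = 2/55 / 23/220 = 8/23
P(X=1 | obs) = 3/44 / 23/220 = 15/23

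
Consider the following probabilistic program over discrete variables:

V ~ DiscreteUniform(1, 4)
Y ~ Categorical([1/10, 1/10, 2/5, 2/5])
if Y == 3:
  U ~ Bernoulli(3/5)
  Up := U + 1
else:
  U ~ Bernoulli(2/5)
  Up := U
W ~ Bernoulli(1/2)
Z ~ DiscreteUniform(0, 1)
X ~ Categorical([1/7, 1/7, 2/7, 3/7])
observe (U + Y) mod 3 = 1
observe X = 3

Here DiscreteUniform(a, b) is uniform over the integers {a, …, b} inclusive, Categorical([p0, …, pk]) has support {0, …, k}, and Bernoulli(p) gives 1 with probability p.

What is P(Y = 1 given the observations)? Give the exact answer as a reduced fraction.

P(Y = 1 | obs) = 3/17

Enumerate traces; 48 have nonzero weight after conditioning:
  (V=1, Y=0, U=1, W=0, Z=0, X=3) weight 3/2800
  (V=1, Y=0, U=1, W=0, Z=1, X=3) weight 3/2800
  (V=1, Y=0, U=1, W=1, Z=0, X=3) weight 3/2800
  (V=1, Y=0, U=1, W=1, Z=1, X=3) weight 3/2800
  (V=1, Y=1, U=0, W=0, Z=0, X=3) weight 9/5600
  (V=1, Y=1, U=0, W=0, Z=1, X=3) weight 9/5600
  (V=1, Y=1, U=0, W=1, Z=0, X=3) weight 9/5600
  (V=1, Y=1, U=0, W=1, Z=1, X=3) weight 9/5600
  (V=1, Y=3, U=1, W=0, Z=0, X=3) weight 9/1400
  … 39 more
Group by Y:
  weight(Y=0) = 3/175
  weight(Y=1) = 9/350
  weight(Y=3) = 18/175
Total weight = 3/175 + 9/350 + 18/175 = 51/350
P(Y=0 | obs) = 3/175 / 51/350 = 2/17
P(Y=1 | obs) = 9/350 / 51/350 = 3/17
P(Y=3 | obs) = 18/175 / 51/350 = 12/17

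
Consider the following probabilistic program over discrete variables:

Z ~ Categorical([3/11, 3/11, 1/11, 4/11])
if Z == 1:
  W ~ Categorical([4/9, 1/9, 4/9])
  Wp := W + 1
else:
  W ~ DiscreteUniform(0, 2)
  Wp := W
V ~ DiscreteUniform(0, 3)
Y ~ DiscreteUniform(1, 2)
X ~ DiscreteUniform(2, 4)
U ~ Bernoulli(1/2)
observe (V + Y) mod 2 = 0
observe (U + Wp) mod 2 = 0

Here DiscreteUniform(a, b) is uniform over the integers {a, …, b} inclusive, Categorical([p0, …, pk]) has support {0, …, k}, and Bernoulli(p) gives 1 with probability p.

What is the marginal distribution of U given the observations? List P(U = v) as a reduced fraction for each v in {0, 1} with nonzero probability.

Enumerate traces; 144 have nonzero weight after conditioning:
  (Z=0, W=0, V=0, Y=2, X=2, U=0) weight 1/528
  (Z=0, W=0, V=0, Y=2, X=3, U=0) weight 1/528
  (Z=0, W=0, V=0, Y=2, X=4, U=0) weight 1/528
  (Z=0, W=0, V=1, Y=1, X=2, U=0) weight 1/528
  (Z=0, W=0, V=1, Y=1, X=3, U=0) weight 1/528
  (Z=0, W=0, V=1, Y=1, X=4, U=0) weight 1/528
  (Z=0, W=0, V=2, Y=2, X=2, U=0) weight 1/528
  (Z=0, W=0, V=2, Y=2, X=3, U=0) weight 1/528
  (Z=0, W=1, V=0, Y=2, X=2, U=1) weight 1/528
  … 135 more
Group by U:
  weight(U=0) = 17/132
  weight(U=1) = 4/33
Total weight = 17/132 + 4/33 = 1/4
P(U=0 | obs) = 17/132 / 1/4 = 17/33
P(U=1 | obs) = 4/33 / 1/4 = 16/33

P(U=0) = 17/33, P(U=1) = 16/33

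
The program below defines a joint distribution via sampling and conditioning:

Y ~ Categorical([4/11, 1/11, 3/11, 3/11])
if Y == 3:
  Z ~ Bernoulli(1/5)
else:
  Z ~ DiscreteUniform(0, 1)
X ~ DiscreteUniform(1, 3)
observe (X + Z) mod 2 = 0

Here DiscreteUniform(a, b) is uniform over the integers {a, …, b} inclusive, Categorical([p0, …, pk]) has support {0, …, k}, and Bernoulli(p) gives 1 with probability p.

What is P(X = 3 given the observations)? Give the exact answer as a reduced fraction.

P(X = 3 | obs) = 23/78

Enumerate traces; 12 have nonzero weight after conditioning:
  (Y=0, Z=0, X=2) weight 2/33
  (Y=0, Z=1, X=1) weight 2/33
  (Y=0, Z=1, X=3) weight 2/33
  (Y=1, Z=0, X=2) weight 1/66
  (Y=1, Z=1, X=1) weight 1/66
  (Y=1, Z=1, X=3) weight 1/66
  (Y=2, Z=0, X=2) weight 1/22
  (Y=2, Z=1, X=1) weight 1/22
  … 4 more
Group by X:
  weight(X=1) = 23/165
  weight(X=2) = 32/165
  weight(X=3) = 23/165
Total weight = 23/165 + 32/165 + 23/165 = 26/55
P(X=1 | obs) = 23/165 / 26/55 = 23/78
P(X=2 | obs) = 32/165 / 26/55 = 16/39
P(X=3 | obs) = 23/165 / 26/55 = 23/78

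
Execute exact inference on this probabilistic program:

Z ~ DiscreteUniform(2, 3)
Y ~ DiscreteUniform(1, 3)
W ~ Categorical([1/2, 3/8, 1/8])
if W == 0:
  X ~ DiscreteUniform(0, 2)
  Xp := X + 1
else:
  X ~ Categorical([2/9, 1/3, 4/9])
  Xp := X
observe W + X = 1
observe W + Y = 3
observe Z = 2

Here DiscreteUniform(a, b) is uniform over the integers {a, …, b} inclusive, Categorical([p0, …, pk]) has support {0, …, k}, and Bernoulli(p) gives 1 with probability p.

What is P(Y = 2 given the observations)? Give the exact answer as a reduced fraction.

Enumerate traces; 2 have nonzero weight after conditioning:
  (Z=2, Y=2, W=1, X=0) weight 1/72
  (Z=2, Y=3, W=0, X=1) weight 1/36
Group by Y:
  weight(Y=2) = 1/72
  weight(Y=3) = 1/36
Total weight = 1/72 + 1/36 = 1/24
P(Y=2 | obs) = 1/72 / 1/24 = 1/3
P(Y=3 | obs) = 1/36 / 1/24 = 2/3

P(Y = 2 | obs) = 1/3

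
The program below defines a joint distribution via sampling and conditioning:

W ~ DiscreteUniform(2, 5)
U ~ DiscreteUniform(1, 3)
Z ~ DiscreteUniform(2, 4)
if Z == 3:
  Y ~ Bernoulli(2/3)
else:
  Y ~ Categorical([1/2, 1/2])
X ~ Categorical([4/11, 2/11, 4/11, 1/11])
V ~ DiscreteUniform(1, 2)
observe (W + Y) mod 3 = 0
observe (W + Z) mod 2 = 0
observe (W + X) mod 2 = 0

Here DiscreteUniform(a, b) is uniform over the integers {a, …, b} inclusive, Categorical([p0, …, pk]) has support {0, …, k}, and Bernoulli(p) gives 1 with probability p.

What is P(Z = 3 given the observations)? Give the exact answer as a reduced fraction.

P(Z = 3 | obs) = 3/11

Enumerate traces; 48 have nonzero weight after conditioning:
  (W=2, U=1, Z=2, Y=1, X=0, V=1) weight 1/396
  (W=2, U=1, Z=2, Y=1, X=0, V=2) weight 1/396
  (W=2, U=1, Z=2, Y=1, X=2, V=1) weight 1/396
  (W=2, U=1, Z=2, Y=1, X=2, V=2) weight 1/396
  (W=2, U=1, Z=4, Y=1, X=0, V=1) weight 1/396
  (W=2, U=1, Z=4, Y=1, X=0, V=2) weight 1/396
  (W=2, U=1, Z=4, Y=1, X=2, V=1) weight 1/396
  (W=2, U=1, Z=4, Y=1, X=2, V=2) weight 1/396
  (W=3, U=1, Z=3, Y=0, X=1, V=1) weight 1/1188
  … 39 more
Group by Z:
  weight(Z=2) = 1/33
  weight(Z=3) = 1/44
  weight(Z=4) = 1/33
Total weight = 1/33 + 1/44 + 1/33 = 1/12
P(Z=2 | obs) = 1/33 / 1/12 = 4/11
P(Z=3 | obs) = 1/44 / 1/12 = 3/11
P(Z=4 | obs) = 1/33 / 1/12 = 4/11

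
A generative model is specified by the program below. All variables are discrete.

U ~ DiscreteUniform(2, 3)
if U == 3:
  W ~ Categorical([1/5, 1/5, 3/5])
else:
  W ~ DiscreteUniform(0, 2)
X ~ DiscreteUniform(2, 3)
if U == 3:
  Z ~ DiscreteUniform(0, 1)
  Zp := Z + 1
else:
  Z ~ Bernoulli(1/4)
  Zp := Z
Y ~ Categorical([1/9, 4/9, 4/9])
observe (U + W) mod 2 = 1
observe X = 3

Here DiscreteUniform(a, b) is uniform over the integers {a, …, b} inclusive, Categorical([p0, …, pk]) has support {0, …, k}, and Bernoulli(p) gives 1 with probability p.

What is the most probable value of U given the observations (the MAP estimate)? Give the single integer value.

Enumerate traces; 18 have nonzero weight after conditioning:
  (U=2, W=1, X=3, Z=0, Y=0) weight 1/144
  (U=2, W=1, X=3, Z=0, Y=1) weight 1/36
  (U=2, W=1, X=3, Z=0, Y=2) weight 1/36
  (U=2, W=1, X=3, Z=1, Y=0) weight 1/432
  (U=2, W=1, X=3, Z=1, Y=1) weight 1/108
  (U=2, W=1, X=3, Z=1, Y=2) weight 1/108
  (U=3, W=0, X=3, Z=0, Y=0) weight 1/360
  (U=3, W=0, X=3, Z=0, Y=1) weight 1/90
  … 10 more
Group by U:
  weight(U=2) = 1/12
  weight(U=3) = 1/5
Total weight = 1/12 + 1/5 = 17/60
P(U=2 | obs) = 1/12 / 17/60 = 5/17
P(U=3 | obs) = 1/5 / 17/60 = 12/17
argmax = 3

argmax_v P(U = v | obs) = 3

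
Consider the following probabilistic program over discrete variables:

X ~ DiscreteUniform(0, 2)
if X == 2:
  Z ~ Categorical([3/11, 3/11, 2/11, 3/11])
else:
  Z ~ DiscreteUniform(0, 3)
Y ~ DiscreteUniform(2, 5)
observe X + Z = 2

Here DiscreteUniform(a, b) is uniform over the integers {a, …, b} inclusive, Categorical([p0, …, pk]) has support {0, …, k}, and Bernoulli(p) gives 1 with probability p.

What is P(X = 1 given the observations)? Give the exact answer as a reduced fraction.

Enumerate traces; 12 have nonzero weight after conditioning:
  (X=0, Z=2, Y=2) weight 1/48
  (X=0, Z=2, Y=3) weight 1/48
  (X=0, Z=2, Y=4) weight 1/48
  (X=0, Z=2, Y=5) weight 1/48
  (X=1, Z=1, Y=2) weight 1/48
  (X=1, Z=1, Y=3) weight 1/48
  (X=1, Z=1, Y=4) weight 1/48
  (X=1, Z=1, Y=5) weight 1/48
  (X=2, Z=0, Y=2) weight 1/44
  … 3 more
Group by X:
  weight(X=0) = 1/12
  weight(X=1) = 1/12
  weight(X=2) = 1/11
Total weight = 1/12 + 1/12 + 1/11 = 17/66
P(X=0 | obs) = 1/12 / 17/66 = 11/34
P(X=1 | obs) = 1/12 / 17/66 = 11/34
P(X=2 | obs) = 1/11 / 17/66 = 6/17

P(X = 1 | obs) = 11/34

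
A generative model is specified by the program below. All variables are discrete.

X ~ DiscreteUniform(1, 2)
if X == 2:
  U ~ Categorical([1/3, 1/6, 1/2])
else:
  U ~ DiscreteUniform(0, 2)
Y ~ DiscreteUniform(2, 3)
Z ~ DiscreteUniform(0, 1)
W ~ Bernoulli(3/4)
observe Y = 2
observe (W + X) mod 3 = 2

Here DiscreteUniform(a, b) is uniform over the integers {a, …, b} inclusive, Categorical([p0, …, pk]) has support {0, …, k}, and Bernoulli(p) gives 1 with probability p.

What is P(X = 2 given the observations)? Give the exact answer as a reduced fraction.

Enumerate traces; 12 have nonzero weight after conditioning:
  (X=1, U=0, Y=2, Z=0, W=1) weight 1/32
  (X=1, U=0, Y=2, Z=1, W=1) weight 1/32
  (X=1, U=1, Y=2, Z=0, W=1) weight 1/32
  (X=1, U=1, Y=2, Z=1, W=1) weight 1/32
  (X=1, U=2, Y=2, Z=0, W=1) weight 1/32
  (X=1, U=2, Y=2, Z=1, W=1) weight 1/32
  (X=2, U=0, Y=2, Z=0, W=0) weight 1/96
  (X=2, U=0, Y=2, Z=1, W=0) weight 1/96
  … 4 more
Group by X:
  weight(X=1) = 3/16
  weight(X=2) = 1/16
Total weight = 3/16 + 1/16 = 1/4
P(X=1 | obs) = 3/16 / 1/4 = 3/4
P(X=2 | obs) = 1/16 / 1/4 = 1/4

P(X = 2 | obs) = 1/4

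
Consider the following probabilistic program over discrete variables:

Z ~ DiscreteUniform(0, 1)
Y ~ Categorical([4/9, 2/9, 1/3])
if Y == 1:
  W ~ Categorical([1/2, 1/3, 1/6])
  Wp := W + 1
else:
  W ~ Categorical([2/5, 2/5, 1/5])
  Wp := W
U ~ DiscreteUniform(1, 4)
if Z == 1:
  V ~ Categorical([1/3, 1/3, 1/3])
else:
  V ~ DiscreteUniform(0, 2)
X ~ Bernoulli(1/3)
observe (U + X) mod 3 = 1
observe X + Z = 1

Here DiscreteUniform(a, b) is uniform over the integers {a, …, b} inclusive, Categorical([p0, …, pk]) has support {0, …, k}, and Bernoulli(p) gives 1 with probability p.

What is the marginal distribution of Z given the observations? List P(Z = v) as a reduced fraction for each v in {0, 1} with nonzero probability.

P(Z=0) = 1/5, P(Z=1) = 4/5

Enumerate traces; 81 have nonzero weight after conditioning:
  (Z=0, Y=0, W=0, U=3, V=0, X=1) weight 1/405
  (Z=0, Y=0, W=0, U=3, V=1, X=1) weight 1/405
  (Z=0, Y=0, W=0, U=3, V=2, X=1) weight 1/405
  (Z=0, Y=0, W=1, U=3, V=0, X=1) weight 1/405
  (Z=0, Y=0, W=1, U=3, V=1, X=1) weight 1/405
  (Z=0, Y=0, W=1, U=3, V=2, X=1) weight 1/405
  (Z=0, Y=0, W=2, U=3, V=0, X=1) weight 1/810
  (Z=0, Y=0, W=2, U=3, V=1, X=1) weight 1/810
  (Z=1, Y=0, W=0, U=1, V=0, X=0) weight 2/405
  … 72 more
Group by Z:
  weight(Z=0) = 1/24
  weight(Z=1) = 1/6
Total weight = 1/24 + 1/6 = 5/24
P(Z=0 | obs) = 1/24 / 5/24 = 1/5
P(Z=1 | obs) = 1/6 / 5/24 = 4/5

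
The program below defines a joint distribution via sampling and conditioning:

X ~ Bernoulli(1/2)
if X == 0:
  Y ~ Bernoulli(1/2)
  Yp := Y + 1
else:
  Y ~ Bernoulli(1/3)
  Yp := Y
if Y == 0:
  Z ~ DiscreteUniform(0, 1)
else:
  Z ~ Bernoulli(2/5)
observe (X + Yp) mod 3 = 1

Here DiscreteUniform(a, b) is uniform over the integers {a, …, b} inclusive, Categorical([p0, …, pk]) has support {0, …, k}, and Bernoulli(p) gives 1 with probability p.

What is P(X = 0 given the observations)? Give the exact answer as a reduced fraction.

P(X = 0 | obs) = 3/7

Enumerate traces; 4 have nonzero weight after conditioning:
  (X=0, Y=0, Z=0) weight 1/8
  (X=0, Y=0, Z=1) weight 1/8
  (X=1, Y=0, Z=0) weight 1/6
  (X=1, Y=0, Z=1) weight 1/6
Group by X:
  weight(X=0) = 1/4
  weight(X=1) = 1/3
Total weight = 1/4 + 1/3 = 7/12
P(X=0 | obs) = 1/4 / 7/12 = 3/7
P(X=1 | obs) = 1/3 / 7/12 = 4/7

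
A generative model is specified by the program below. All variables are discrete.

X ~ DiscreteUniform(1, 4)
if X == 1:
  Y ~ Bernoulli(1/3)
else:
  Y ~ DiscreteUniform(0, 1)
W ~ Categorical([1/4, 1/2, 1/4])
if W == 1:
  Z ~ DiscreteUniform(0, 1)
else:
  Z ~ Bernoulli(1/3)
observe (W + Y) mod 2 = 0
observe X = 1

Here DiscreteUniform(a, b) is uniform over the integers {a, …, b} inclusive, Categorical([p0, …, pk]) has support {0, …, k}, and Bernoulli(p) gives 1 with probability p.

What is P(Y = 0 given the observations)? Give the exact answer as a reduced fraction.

Enumerate traces; 6 have nonzero weight after conditioning:
  (X=1, Y=0, W=0, Z=0) weight 1/36
  (X=1, Y=0, W=0, Z=1) weight 1/72
  (X=1, Y=0, W=2, Z=0) weight 1/36
  (X=1, Y=0, W=2, Z=1) weight 1/72
  (X=1, Y=1, W=1, Z=0) weight 1/48
  (X=1, Y=1, W=1, Z=1) weight 1/48
Group by Y:
  weight(Y=0) = 1/12
  weight(Y=1) = 1/24
Total weight = 1/12 + 1/24 = 1/8
P(Y=0 | obs) = 1/12 / 1/8 = 2/3
P(Y=1 | obs) = 1/24 / 1/8 = 1/3

P(Y = 0 | obs) = 2/3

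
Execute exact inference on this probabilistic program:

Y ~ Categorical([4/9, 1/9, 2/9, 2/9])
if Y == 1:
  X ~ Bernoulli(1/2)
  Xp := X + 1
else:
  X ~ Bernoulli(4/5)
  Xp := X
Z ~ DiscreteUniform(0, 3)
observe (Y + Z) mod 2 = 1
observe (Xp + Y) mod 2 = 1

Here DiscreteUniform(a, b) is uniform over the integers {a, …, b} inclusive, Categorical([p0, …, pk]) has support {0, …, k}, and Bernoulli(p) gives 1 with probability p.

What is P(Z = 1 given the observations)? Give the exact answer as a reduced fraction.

P(Z = 1 | obs) = 8/19

Enumerate traces; 8 have nonzero weight after conditioning:
  (Y=0, X=1, Z=1) weight 4/45
  (Y=0, X=1, Z=3) weight 4/45
  (Y=1, X=1, Z=0) weight 1/72
  (Y=1, X=1, Z=2) weight 1/72
  (Y=2, X=1, Z=1) weight 2/45
  (Y=2, X=1, Z=3) weight 2/45
  (Y=3, X=0, Z=0) weight 1/90
  (Y=3, X=0, Z=2) weight 1/90
Group by Z:
  weight(Z=0) = 1/40
  weight(Z=1) = 2/15
  weight(Z=2) = 1/40
  weight(Z=3) = 2/15
Total weight = 1/40 + 2/15 + 1/40 + 2/15 = 19/60
P(Z=0 | obs) = 1/40 / 19/60 = 3/38
P(Z=1 | obs) = 2/15 / 19/60 = 8/19
P(Z=2 | obs) = 1/40 / 19/60 = 3/38
P(Z=3 | obs) = 2/15 / 19/60 = 8/19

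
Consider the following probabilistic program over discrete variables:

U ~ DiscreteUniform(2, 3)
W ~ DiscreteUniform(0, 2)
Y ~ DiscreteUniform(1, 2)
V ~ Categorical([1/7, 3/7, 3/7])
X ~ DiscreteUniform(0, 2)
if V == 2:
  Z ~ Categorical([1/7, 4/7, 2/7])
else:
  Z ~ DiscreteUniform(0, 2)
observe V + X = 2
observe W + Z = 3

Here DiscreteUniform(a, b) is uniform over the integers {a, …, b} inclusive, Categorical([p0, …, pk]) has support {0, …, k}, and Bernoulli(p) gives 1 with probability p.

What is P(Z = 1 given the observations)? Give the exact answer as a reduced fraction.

Enumerate traces; 24 have nonzero weight after conditioning:
  (U=2, W=1, Y=1, V=0, X=2, Z=2) weight 1/756
  (U=2, W=1, Y=1, V=1, X=1, Z=2) weight 1/252
  (U=2, W=1, Y=1, V=2, X=0, Z=2) weight 1/294
  (U=2, W=1, Y=2, V=0, X=2, Z=2) weight 1/756
  (U=2, W=1, Y=2, V=1, X=1, Z=2) weight 1/252
  (U=2, W=1, Y=2, V=2, X=0, Z=2) weight 1/294
  (U=2, W=2, Y=1, V=0, X=2, Z=1) weight 1/756
  (U=2, W=2, Y=1, V=1, X=1, Z=1) weight 1/252
  … 16 more
Group by Z:
  weight(Z=1) = 64/1323
  weight(Z=2) = 46/1323
Total weight = 64/1323 + 46/1323 = 110/1323
P(Z=1 | obs) = 64/1323 / 110/1323 = 32/55
P(Z=2 | obs) = 46/1323 / 110/1323 = 23/55

P(Z = 1 | obs) = 32/55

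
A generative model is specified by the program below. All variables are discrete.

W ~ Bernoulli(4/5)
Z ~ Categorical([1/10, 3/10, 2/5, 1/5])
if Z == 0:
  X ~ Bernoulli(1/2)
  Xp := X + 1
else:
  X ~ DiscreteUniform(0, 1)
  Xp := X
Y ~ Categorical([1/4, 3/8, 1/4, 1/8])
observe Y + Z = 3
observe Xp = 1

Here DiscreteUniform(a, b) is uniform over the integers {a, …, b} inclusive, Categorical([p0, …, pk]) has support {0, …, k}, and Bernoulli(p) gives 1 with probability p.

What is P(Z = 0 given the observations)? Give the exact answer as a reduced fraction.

Enumerate traces; 8 have nonzero weight after conditioning:
  (W=0, Z=0, X=0, Y=3) weight 1/800
  (W=0, Z=1, X=1, Y=2) weight 3/400
  (W=0, Z=2, X=1, Y=1) weight 3/200
  (W=0, Z=3, X=1, Y=0) weight 1/200
  (W=1, Z=0, X=0, Y=3) weight 1/200
  (W=1, Z=1, X=1, Y=2) weight 3/100
  (W=1, Z=2, X=1, Y=1) weight 3/50
  (W=1, Z=3, X=1, Y=0) weight 1/50
Group by Z:
  weight(Z=0) = 1/160
  weight(Z=1) = 3/80
  weight(Z=2) = 3/40
  weight(Z=3) = 1/40
Total weight = 1/160 + 3/80 + 3/40 + 1/40 = 23/160
P(Z=0 | obs) = 1/160 / 23/160 = 1/23
P(Z=1 | obs) = 3/80 / 23/160 = 6/23
P(Z=2 | obs) = 3/40 / 23/160 = 12/23
P(Z=3 | obs) = 1/40 / 23/160 = 4/23

P(Z = 0 | obs) = 1/23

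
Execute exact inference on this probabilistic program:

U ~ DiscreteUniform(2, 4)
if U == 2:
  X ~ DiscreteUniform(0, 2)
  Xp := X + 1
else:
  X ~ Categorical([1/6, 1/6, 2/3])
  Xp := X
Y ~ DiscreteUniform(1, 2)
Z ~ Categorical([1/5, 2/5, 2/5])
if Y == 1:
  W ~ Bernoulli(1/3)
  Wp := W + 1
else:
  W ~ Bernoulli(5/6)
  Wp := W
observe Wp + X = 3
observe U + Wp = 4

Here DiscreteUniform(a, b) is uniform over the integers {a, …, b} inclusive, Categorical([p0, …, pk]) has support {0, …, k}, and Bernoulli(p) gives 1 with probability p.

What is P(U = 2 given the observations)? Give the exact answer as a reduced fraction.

Enumerate traces; 9 have nonzero weight after conditioning:
  (U=2, X=1, Y=1, Z=0, W=1) weight 1/270
  (U=2, X=1, Y=1, Z=1, W=1) weight 1/135
  (U=2, X=1, Y=1, Z=2, W=1) weight 1/135
  (U=3, X=2, Y=1, Z=0, W=0) weight 2/135
  (U=3, X=2, Y=1, Z=1, W=0) weight 4/135
  (U=3, X=2, Y=1, Z=2, W=0) weight 4/135
  (U=3, X=2, Y=2, Z=0, W=1) weight 1/54
  (U=3, X=2, Y=2, Z=1, W=1) weight 1/27
  … 1 more
Group by U:
  weight(U=2) = 1/54
  weight(U=3) = 1/6
Total weight = 1/54 + 1/6 = 5/27
P(U=2 | obs) = 1/54 / 5/27 = 1/10
P(U=3 | obs) = 1/6 / 5/27 = 9/10

P(U = 2 | obs) = 1/10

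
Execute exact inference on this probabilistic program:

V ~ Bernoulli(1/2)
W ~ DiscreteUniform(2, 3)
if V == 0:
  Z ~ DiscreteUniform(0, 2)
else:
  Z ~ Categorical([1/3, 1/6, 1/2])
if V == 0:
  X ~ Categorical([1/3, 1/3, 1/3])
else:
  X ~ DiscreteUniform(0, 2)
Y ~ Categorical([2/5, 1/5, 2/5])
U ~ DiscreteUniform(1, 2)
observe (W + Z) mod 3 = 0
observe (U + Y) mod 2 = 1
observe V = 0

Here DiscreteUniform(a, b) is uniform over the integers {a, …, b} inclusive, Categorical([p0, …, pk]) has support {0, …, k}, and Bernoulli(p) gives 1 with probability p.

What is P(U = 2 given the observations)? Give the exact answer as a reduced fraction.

P(U = 2 | obs) = 1/5

Enumerate traces; 18 have nonzero weight after conditioning:
  (V=0, W=2, Z=1, X=0, Y=0, U=1) weight 1/180
  (V=0, W=2, Z=1, X=0, Y=1, U=2) weight 1/360
  (V=0, W=2, Z=1, X=0, Y=2, U=1) weight 1/180
  (V=0, W=2, Z=1, X=1, Y=0, U=1) weight 1/180
  (V=0, W=2, Z=1, X=1, Y=1, U=2) weight 1/360
  (V=0, W=2, Z=1, X=1, Y=2, U=1) weight 1/180
  (V=0, W=2, Z=1, X=2, Y=0, U=1) weight 1/180
  (V=0, W=2, Z=1, X=2, Y=1, U=2) weight 1/360
  … 10 more
Group by U:
  weight(U=1) = 1/15
  weight(U=2) = 1/60
Total weight = 1/15 + 1/60 = 1/12
P(U=1 | obs) = 1/15 / 1/12 = 4/5
P(U=2 | obs) = 1/60 / 1/12 = 1/5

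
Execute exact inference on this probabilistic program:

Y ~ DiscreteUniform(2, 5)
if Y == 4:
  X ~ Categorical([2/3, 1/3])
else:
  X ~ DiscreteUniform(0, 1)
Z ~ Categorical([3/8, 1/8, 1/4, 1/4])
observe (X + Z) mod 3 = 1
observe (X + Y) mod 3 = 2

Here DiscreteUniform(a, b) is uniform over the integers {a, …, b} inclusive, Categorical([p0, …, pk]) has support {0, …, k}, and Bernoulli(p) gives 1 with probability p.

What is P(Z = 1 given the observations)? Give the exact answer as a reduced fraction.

Enumerate traces; 4 have nonzero weight after conditioning:
  (Y=2, X=0, Z=1) weight 1/64
  (Y=4, X=1, Z=0) weight 1/32
  (Y=4, X=1, Z=3) weight 1/48
  (Y=5, X=0, Z=1) weight 1/64
Group by Z:
  weight(Z=0) = 1/32
  weight(Z=1) = 1/32
  weight(Z=3) = 1/48
Total weight = 1/32 + 1/32 + 1/48 = 1/12
P(Z=0 | obs) = 1/32 / 1/12 = 3/8
P(Z=1 | obs) = 1/32 / 1/12 = 3/8
P(Z=3 | obs) = 1/48 / 1/12 = 1/4

P(Z = 1 | obs) = 3/8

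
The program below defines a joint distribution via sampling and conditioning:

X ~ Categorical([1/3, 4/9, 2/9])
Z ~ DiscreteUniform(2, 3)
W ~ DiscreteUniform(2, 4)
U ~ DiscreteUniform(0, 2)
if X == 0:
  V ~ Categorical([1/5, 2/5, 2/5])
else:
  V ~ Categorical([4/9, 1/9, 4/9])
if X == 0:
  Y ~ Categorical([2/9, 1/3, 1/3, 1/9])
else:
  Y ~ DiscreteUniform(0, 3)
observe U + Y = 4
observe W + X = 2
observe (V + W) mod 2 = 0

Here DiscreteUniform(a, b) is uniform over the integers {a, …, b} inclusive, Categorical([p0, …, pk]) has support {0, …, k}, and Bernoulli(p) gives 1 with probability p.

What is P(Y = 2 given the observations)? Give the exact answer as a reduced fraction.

P(Y = 2 | obs) = 3/4

Enumerate traces; 8 have nonzero weight after conditioning:
  (X=0, Z=2, W=2, U=1, V=0, Y=3) weight 1/2430
  (X=0, Z=2, W=2, U=1, V=2, Y=3) weight 1/1215
  (X=0, Z=2, W=2, U=2, V=0, Y=2) weight 1/810
  (X=0, Z=2, W=2, U=2, V=2, Y=2) weight 1/405
  (X=0, Z=3, W=2, U=1, V=0, Y=3) weight 1/2430
  (X=0, Z=3, W=2, U=1, V=2, Y=3) weight 1/1215
  (X=0, Z=3, W=2, U=2, V=0, Y=2) weight 1/810
  (X=0, Z=3, W=2, U=2, V=2, Y=2) weight 1/405
Group by Y:
  weight(Y=2) = 1/135
  weight(Y=3) = 1/405
Total weight = 1/135 + 1/405 = 4/405
P(Y=2 | obs) = 1/135 / 4/405 = 3/4
P(Y=3 | obs) = 1/405 / 4/405 = 1/4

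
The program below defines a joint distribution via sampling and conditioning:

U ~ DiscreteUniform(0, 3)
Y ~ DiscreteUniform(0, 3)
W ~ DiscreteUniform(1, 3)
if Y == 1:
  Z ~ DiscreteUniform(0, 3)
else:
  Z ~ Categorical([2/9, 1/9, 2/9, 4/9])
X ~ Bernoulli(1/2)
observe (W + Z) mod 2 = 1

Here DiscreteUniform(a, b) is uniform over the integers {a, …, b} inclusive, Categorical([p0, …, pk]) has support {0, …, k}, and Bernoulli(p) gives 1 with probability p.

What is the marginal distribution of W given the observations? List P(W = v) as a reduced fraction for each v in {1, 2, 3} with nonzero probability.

P(W=1) = 11/35, P(W=2) = 13/35, P(W=3) = 11/35

Enumerate traces; 192 have nonzero weight after conditioning:
  (U=0, Y=0, W=1, Z=0, X=0) weight 1/432
  (U=0, Y=0, W=1, Z=0, X=1) weight 1/432
  (U=0, Y=0, W=1, Z=2, X=0) weight 1/432
  (U=0, Y=0, W=1, Z=2, X=1) weight 1/432
  (U=0, Y=0, W=2, Z=1, X=0) weight 1/864
  (U=0, Y=0, W=2, Z=1, X=1) weight 1/864
  (U=0, Y=0, W=2, Z=3, X=0) weight 1/216
  (U=0, Y=0, W=2, Z=3, X=1) weight 1/216
  (U=0, Y=0, W=3, Z=0, X=0) weight 1/432
  … 183 more
Group by W:
  weight(W=1) = 11/72
  weight(W=2) = 13/72
  weight(W=3) = 11/72
Total weight = 11/72 + 13/72 + 11/72 = 35/72
P(W=1 | obs) = 11/72 / 35/72 = 11/35
P(W=2 | obs) = 13/72 / 35/72 = 13/35
P(W=3 | obs) = 11/72 / 35/72 = 11/35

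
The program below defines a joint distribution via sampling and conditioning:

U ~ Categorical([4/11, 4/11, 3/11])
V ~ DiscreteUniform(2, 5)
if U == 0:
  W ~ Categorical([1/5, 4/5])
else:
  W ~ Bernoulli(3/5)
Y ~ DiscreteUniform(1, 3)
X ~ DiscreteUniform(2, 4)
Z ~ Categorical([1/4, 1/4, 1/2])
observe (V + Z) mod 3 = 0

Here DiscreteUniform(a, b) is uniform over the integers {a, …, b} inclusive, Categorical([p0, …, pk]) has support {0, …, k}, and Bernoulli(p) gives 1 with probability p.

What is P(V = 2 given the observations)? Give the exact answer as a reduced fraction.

Enumerate traces; 216 have nonzero weight after conditioning:
  (U=0, V=2, W=0, Y=1, X=2, Z=1) weight 1/1980
  (U=0, V=2, W=0, Y=1, X=3, Z=1) weight 1/1980
  (U=0, V=2, W=0, Y=1, X=4, Z=1) weight 1/1980
  (U=0, V=2, W=0, Y=2, X=2, Z=1) weight 1/1980
  (U=0, V=2, W=0, Y=2, X=3, Z=1) weight 1/1980
  (U=0, V=2, W=0, Y=2, X=4, Z=1) weight 1/1980
  (U=0, V=2, W=0, Y=3, X=2, Z=1) weight 1/1980
  (U=0, V=2, W=0, Y=3, X=3, Z=1) weight 1/1980
  (U=0, V=3, W=0, Y=1, X=2, Z=0) weight 1/1980
  (U=0, V=4, W=0, Y=1, X=2, Z=2) weight 1/990
  … 206 more
Group by V:
  weight(V=2) = 1/16
  weight(V=3) = 1/16
  weight(V=4) = 1/8
  weight(V=5) = 1/16
Total weight = 1/16 + 1/16 + 1/8 + 1/16 = 5/16
P(V=2 | obs) = 1/16 / 5/16 = 1/5
P(V=3 | obs) = 1/16 / 5/16 = 1/5
P(V=4 | obs) = 1/8 / 5/16 = 2/5
P(V=5 | obs) = 1/16 / 5/16 = 1/5

P(V = 2 | obs) = 1/5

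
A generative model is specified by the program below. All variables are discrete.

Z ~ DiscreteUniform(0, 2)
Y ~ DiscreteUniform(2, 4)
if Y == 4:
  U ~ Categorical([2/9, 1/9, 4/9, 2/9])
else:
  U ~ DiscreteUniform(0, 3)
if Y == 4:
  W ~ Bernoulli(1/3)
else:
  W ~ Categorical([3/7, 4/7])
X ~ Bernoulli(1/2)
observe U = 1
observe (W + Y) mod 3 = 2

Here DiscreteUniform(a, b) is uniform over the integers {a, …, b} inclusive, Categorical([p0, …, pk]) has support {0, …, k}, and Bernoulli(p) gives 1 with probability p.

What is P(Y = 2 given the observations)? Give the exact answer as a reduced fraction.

Enumerate traces; 12 have nonzero weight after conditioning:
  (Z=0, Y=2, U=1, W=0, X=0) weight 1/168
  (Z=0, Y=2, U=1, W=0, X=1) weight 1/168
  (Z=0, Y=4, U=1, W=1, X=0) weight 1/486
  (Z=0, Y=4, U=1, W=1, X=1) weight 1/486
  (Z=1, Y=2, U=1, W=0, X=0) weight 1/168
  (Z=1, Y=2, U=1, W=0, X=1) weight 1/168
  (Z=1, Y=4, U=1, W=1, X=0) weight 1/486
  (Z=1, Y=4, U=1, W=1, X=1) weight 1/486
  … 4 more
Group by Y:
  weight(Y=2) = 1/28
  weight(Y=4) = 1/81
Total weight = 1/28 + 1/81 = 109/2268
P(Y=2 | obs) = 1/28 / 109/2268 = 81/109
P(Y=4 | obs) = 1/81 / 109/2268 = 28/109

P(Y = 2 | obs) = 81/109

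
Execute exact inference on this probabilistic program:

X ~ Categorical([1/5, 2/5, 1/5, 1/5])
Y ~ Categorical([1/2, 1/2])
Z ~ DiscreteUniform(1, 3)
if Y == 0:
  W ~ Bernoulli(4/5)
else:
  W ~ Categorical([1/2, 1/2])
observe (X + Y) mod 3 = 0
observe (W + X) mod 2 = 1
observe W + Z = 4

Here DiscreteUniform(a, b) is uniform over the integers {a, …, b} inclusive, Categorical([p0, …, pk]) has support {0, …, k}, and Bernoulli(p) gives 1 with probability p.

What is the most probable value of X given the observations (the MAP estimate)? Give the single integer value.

argmax_v P(X = v | obs) = 0

Enumerate traces; 2 have nonzero weight after conditioning:
  (X=0, Y=0, Z=3, W=1) weight 2/75
  (X=2, Y=1, Z=3, W=1) weight 1/60
Group by X:
  weight(X=0) = 2/75
  weight(X=2) = 1/60
Total weight = 2/75 + 1/60 = 13/300
P(X=0 | obs) = 2/75 / 13/300 = 8/13
P(X=2 | obs) = 1/60 / 13/300 = 5/13
argmax = 0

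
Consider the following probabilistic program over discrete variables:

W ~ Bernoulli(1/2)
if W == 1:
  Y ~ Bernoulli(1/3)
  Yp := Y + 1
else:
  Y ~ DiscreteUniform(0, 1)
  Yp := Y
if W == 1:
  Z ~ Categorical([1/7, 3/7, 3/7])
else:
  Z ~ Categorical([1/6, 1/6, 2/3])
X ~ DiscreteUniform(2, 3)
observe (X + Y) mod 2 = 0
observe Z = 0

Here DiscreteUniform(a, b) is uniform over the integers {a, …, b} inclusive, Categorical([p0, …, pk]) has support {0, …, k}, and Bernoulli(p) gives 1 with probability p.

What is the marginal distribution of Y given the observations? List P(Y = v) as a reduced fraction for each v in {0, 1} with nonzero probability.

Enumerate traces; 4 have nonzero weight after conditioning:
  (W=0, Y=0, Z=0, X=2) weight 1/48
  (W=0, Y=1, Z=0, X=3) weight 1/48
  (W=1, Y=0, Z=0, X=2) weight 1/42
  (W=1, Y=1, Z=0, X=3) weight 1/84
Group by Y:
  weight(Y=0) = 5/112
  weight(Y=1) = 11/336
Total weight = 5/112 + 11/336 = 13/168
P(Y=0 | obs) = 5/112 / 13/168 = 15/26
P(Y=1 | obs) = 11/336 / 13/168 = 11/26

P(Y=0) = 15/26, P(Y=1) = 11/26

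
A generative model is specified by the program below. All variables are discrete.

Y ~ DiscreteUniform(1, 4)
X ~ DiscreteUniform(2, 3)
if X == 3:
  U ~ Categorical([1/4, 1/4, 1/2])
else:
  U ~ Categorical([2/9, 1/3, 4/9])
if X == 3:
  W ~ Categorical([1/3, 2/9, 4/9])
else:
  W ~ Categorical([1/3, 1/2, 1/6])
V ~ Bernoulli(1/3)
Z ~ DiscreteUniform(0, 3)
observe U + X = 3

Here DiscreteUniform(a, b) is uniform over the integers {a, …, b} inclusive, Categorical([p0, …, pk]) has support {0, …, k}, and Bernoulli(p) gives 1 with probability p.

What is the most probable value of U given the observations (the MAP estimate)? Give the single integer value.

argmax_v P(U = v | obs) = 1

Enumerate traces; 192 have nonzero weight after conditioning:
  (Y=1, X=2, U=1, W=0, V=0, Z=0) weight 1/432
  (Y=1, X=2, U=1, W=0, V=0, Z=1) weight 1/432
  (Y=1, X=2, U=1, W=0, V=0, Z=2) weight 1/432
  (Y=1, X=2, U=1, W=0, V=0, Z=3) weight 1/432
  (Y=1, X=2, U=1, W=0, V=1, Z=0) weight 1/864
  (Y=1, X=2, U=1, W=0, V=1, Z=1) weight 1/864
  (Y=1, X=2, U=1, W=0, V=1, Z=2) weight 1/864
  (Y=1, X=2, U=1, W=0, V=1, Z=3) weight 1/864
  (Y=1, X=3, U=0, W=0, V=0, Z=0) weight 1/576
  … 183 more
Group by U:
  weight(U=0) = 1/8
  weight(U=1) = 1/6
Total weight = 1/8 + 1/6 = 7/24
P(U=0 | obs) = 1/8 / 7/24 = 3/7
P(U=1 | obs) = 1/6 / 7/24 = 4/7
argmax = 1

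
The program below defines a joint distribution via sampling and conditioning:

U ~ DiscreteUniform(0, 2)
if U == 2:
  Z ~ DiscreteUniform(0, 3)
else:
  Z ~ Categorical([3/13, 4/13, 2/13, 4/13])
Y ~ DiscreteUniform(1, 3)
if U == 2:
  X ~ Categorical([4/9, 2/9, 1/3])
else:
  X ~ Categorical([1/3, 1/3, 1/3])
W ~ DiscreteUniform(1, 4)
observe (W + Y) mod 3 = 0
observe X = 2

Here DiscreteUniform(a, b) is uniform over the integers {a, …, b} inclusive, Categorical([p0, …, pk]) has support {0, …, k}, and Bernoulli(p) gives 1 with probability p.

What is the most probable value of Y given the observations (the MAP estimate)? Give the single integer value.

Enumerate traces; 48 have nonzero weight after conditioning:
  (U=0, Z=0, Y=1, X=2, W=2) weight 1/468
  (U=0, Z=0, Y=2, X=2, W=1) weight 1/468
  (U=0, Z=0, Y=2, X=2, W=4) weight 1/468
  (U=0, Z=0, Y=3, X=2, W=3) weight 1/468
  (U=0, Z=1, Y=1, X=2, W=2) weight 1/351
  (U=0, Z=1, Y=2, X=2, W=1) weight 1/351
  (U=0, Z=1, Y=2, X=2, W=4) weight 1/351
  (U=0, Z=1, Y=3, X=2, W=3) weight 1/351
  … 40 more
Group by Y:
  weight(Y=1) = 1/36
  weight(Y=2) = 1/18
  weight(Y=3) = 1/36
Total weight = 1/36 + 1/18 + 1/36 = 1/9
P(Y=1 | obs) = 1/36 / 1/9 = 1/4
P(Y=2 | obs) = 1/18 / 1/9 = 1/2
P(Y=3 | obs) = 1/36 / 1/9 = 1/4
argmax = 2

argmax_v P(Y = v | obs) = 2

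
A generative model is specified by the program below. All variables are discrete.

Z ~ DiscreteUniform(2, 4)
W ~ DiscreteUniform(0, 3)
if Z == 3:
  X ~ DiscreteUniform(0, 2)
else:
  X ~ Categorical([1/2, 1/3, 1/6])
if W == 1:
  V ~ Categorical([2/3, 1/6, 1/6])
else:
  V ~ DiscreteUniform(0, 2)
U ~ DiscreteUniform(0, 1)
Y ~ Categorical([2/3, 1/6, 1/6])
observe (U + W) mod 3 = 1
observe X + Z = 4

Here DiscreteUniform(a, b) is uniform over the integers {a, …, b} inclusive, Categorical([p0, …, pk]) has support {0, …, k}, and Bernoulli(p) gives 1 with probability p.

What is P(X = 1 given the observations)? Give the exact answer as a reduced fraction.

Enumerate traces; 81 have nonzero weight after conditioning:
  (Z=2, W=0, X=2, V=0, U=1, Y=0) weight 1/648
  (Z=2, W=0, X=2, V=0, U=1, Y=1) weight 1/2592
  (Z=2, W=0, X=2, V=0, U=1, Y=2) weight 1/2592
  (Z=2, W=0, X=2, V=1, U=1, Y=0) weight 1/648
  (Z=2, W=0, X=2, V=1, U=1, Y=1) weight 1/2592
  (Z=2, W=0, X=2, V=1, U=1, Y=2) weight 1/2592
  (Z=2, W=0, X=2, V=2, U=1, Y=0) weight 1/648
  (Z=2, W=0, X=2, V=2, U=1, Y=1) weight 1/2592
  (Z=3, W=0, X=1, V=0, U=1, Y=0) weight 1/324
  (Z=4, W=0, X=0, V=0, U=1, Y=0) weight 1/216
  … 71 more
Group by X:
  weight(X=0) = 1/16
  weight(X=1) = 1/24
  weight(X=2) = 1/48
Total weight = 1/16 + 1/24 + 1/48 = 1/8
P(X=0 | obs) = 1/16 / 1/8 = 1/2
P(X=1 | obs) = 1/24 / 1/8 = 1/3
P(X=2 | obs) = 1/48 / 1/8 = 1/6

P(X = 1 | obs) = 1/3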